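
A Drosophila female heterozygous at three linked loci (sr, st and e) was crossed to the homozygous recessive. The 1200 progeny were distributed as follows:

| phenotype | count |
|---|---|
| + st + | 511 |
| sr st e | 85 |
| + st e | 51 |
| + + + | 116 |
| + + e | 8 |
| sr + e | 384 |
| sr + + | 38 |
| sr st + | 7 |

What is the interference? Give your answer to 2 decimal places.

The two most frequent reciprocal classes, + st + and sr + e, are the parental types, so the F1 was + st + / sr + e.
The two rarest classes, sr st + and + + e, are the double crossovers. Comparing them with the parentals, only the sr allele has switched, so sr is the middle locus and the order is e – sr – st.
e–sr: (89 + 15)/1200 = 0.0867; sr–st: (201 + 15)/1200 = 0.1800.
Expected DCO frequency = 0.0867 × 0.1800 ≈ 0.01561; observed = 15/1200 ≈ 0.01250.
Coefficient of coincidence = 0.01250/0.01561 ≈ 0.80; interference = 1 − 0.80 = 0.20.

0.20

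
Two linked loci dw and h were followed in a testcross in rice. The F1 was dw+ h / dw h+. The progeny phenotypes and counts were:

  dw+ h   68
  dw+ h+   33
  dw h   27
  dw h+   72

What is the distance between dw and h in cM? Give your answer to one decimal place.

30.0 cM

The recombinant classes are dw+ h+ and dw h: 33 + 27 = 60.
Recombination frequency = 60/200 = 0.3000 ≈ 30.0%, i.e. 30.0 cM.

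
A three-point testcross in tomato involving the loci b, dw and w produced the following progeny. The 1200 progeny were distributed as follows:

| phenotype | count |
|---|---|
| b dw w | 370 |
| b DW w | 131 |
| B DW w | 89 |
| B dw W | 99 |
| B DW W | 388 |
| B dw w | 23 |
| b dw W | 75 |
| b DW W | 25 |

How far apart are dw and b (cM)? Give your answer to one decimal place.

23.2 cM

The two most frequent reciprocal classes, b dw w and B DW W, are the parental types, so the F1 was b dw w / B DW W.
The two rarest classes, B dw w and b DW W, are the double crossovers. Comparing them with the parentals, only the b allele has switched, so b is the middle locus and the order is dw – b – w.
Crossovers in the dw–b interval produce the single-crossover classes b DW w and B dw W (131 + 99 = 230) plus the double crossovers (48).
RF(dw–b) = (230 + 48) / 1200 = 278/1200 = 0.2317 → 23.2 cM.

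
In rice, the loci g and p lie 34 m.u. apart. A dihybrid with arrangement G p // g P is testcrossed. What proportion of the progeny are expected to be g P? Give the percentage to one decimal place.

33.0%

A map distance of 34 m.u. corresponds to a recombination frequency of 0.340.
The F1 is G p / g P, so g P is a parental gamete class with expected frequency (1 − r)/2 = 0.660/2 = 0.3300.
That is 0.3300 = 33.0% of the progeny.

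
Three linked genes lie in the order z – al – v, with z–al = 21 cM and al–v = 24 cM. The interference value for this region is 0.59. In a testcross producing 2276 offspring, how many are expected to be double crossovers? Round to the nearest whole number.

Map distances give recombination frequencies of 0.210 and 0.240 for the two intervals.
With interference 0.59 (so coincidence = 0.41), expected double-crossover frequency = 0.210 × 0.240 × 0.41 = 0.02066.
Expected number = 0.02066 × 2276 = 47.03 ≈ 47.

47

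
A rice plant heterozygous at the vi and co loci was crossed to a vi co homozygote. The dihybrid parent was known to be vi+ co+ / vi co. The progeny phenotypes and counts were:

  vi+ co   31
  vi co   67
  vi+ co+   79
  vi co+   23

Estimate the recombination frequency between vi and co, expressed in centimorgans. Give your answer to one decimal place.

The recombinant classes are vi+ co and vi co+: 31 + 23 = 54.
Recombination frequency = 54/200 = 0.2700 ≈ 27.0%, i.e. 27.0 centimorgans.

27.0 centimorgans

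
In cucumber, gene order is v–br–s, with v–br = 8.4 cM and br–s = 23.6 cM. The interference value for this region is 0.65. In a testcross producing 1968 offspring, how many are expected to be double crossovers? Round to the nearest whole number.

14

Map distances give recombination frequencies of 0.084 and 0.236 for the two intervals.
With interference 0.65 (so coincidence = 0.35), expected double-crossover frequency = 0.084 × 0.236 × 0.35 = 0.00694.
Expected number = 0.00694 × 1968 = 13.65 ≈ 14.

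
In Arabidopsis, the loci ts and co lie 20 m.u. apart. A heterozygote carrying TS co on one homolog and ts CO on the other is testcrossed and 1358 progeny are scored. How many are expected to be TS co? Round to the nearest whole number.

A map distance of 20 m.u. corresponds to a recombination frequency of 0.200.
The F1 is TS co / ts CO, so TS co is a parental gamete class with expected frequency (1 − r)/2 = 0.800/2 = 0.4000.
Expected number = 0.4000 × 1358 = 543.20 ≈ 543.

543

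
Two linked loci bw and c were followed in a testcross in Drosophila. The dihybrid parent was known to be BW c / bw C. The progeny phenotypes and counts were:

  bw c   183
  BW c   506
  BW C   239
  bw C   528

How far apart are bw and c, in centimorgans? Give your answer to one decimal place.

The recombinant classes are BW C and bw c: 239 + 183 = 422.
Recombination frequency = 422/1456 = 0.2898 ≈ 29.0%, i.e. 29.0 centimorgans.

29.0 centimorgans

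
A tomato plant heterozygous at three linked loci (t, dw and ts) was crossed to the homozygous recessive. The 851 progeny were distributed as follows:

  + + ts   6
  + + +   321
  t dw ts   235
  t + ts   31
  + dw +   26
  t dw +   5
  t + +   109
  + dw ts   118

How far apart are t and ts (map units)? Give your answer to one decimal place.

The two most frequent reciprocal classes, + + + and t dw ts, are the parental types, so the F1 was + + + / t dw ts.
The two rarest classes, + + ts and t dw +, are the double crossovers. Comparing them with the parentals, only the ts allele has switched, so ts is the middle locus and the order is dw – ts – t.
Crossovers in the ts–t interval produce the single-crossover classes t + + and + dw ts (109 + 118 = 227) plus the double crossovers (11).
RF(ts–t) = (227 + 11) / 851 = 238/851 = 0.2797 → 28.0 map units.

28.0 map units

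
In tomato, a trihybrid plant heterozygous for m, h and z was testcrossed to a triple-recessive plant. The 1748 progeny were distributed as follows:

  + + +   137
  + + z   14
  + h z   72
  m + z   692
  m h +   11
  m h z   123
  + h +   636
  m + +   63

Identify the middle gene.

The two most frequent reciprocal classes, m + z and + h +, are the parental types, so the F1 was m + z / + h +.
The two rarest classes, + + z and m h +, are the double crossovers. Comparing them with the parentals, only the m allele has switched, so m is the middle locus and the order is h – m – z.

m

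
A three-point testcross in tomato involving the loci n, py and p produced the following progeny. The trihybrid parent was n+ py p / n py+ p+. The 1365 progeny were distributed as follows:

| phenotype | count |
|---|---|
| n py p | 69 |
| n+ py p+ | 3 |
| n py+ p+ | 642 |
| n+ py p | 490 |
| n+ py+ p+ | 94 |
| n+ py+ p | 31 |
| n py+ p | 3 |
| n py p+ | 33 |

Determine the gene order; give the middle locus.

The two rarest classes, n+ py p+ and n py+ p, are the double crossovers. Comparing them with the parentals, only the p allele has switched, so p is the middle locus and the order is n – p – py.

p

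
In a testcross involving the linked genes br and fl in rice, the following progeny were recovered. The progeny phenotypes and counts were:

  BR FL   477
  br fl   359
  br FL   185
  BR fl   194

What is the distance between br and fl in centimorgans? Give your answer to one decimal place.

The two most frequent classes, BR FL (477) and br fl (359), are the parental types, so the F1 was BR FL / br fl.
The recombinant classes are BR fl and br FL: 194 + 185 = 379.
Recombination frequency = 379/1215 = 0.3119 ≈ 31.2%, i.e. 31.2 centimorgans.

31.2 centimorgans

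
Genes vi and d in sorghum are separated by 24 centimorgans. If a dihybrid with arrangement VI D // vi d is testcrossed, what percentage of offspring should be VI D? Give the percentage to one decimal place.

A map distance of 24 centimorgans corresponds to a recombination frequency of 0.240.
The F1 is VI D / vi d, so VI D is a parental gamete class with expected frequency (1 − r)/2 = 0.760/2 = 0.3800.
That is 0.3800 = 38.0% of the progeny.

38.0%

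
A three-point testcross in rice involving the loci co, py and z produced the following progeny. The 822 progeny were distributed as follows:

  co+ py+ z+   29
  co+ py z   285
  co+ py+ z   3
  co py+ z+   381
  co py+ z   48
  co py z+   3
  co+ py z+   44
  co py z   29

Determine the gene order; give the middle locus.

The two most frequent reciprocal classes, co py+ z+ and co+ py z, are the parental types, so the F1 was co py+ z+ / co+ py z.
The two rarest classes, co py z+ and co+ py+ z, are the double crossovers. Comparing them with the parentals, only the py allele has switched, so py is the middle locus and the order is z – py – co.

py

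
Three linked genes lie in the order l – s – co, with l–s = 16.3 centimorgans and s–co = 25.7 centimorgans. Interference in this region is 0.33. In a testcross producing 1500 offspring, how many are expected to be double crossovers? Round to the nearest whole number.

Map distances give recombination frequencies of 0.163 and 0.257 for the two intervals.
With interference 0.33 (so coincidence = 0.67), expected double-crossover frequency = 0.163 × 0.257 × 0.67 = 0.02807.
Expected number = 0.02807 × 1500 = 42.10 ≈ 42.

42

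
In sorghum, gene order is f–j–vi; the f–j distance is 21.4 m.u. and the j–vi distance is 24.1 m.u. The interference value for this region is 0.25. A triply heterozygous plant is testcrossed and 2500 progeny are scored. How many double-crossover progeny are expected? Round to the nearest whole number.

Map distances give recombination frequencies of 0.214 and 0.241 for the two intervals.
With interference 0.25 (so coincidence = 0.75), expected double-crossover frequency = 0.214 × 0.241 × 0.75 = 0.03868.
Expected number = 0.03868 × 2500 = 96.70 ≈ 97.

97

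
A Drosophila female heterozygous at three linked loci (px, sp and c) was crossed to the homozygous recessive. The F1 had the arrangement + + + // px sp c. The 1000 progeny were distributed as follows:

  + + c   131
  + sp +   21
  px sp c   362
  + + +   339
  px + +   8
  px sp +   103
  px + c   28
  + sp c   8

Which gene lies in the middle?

px

The two rarest classes, px + + and + sp c, are the double crossovers. Comparing them with the parentals, only the px allele has switched, so px is the middle locus and the order is c – px – sp.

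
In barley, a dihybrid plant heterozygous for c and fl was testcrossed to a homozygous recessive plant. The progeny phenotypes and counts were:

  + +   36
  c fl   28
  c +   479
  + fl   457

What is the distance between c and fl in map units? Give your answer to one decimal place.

6.4 map units

The two most frequent classes, + fl (457) and c + (479), are the parental types, so the F1 was + fl / c +.
The recombinant classes are + + and c fl: 36 + 28 = 64.
Recombination frequency = 64/1000 = 0.0640 ≈ 6.4%, i.e. 6.4 map units.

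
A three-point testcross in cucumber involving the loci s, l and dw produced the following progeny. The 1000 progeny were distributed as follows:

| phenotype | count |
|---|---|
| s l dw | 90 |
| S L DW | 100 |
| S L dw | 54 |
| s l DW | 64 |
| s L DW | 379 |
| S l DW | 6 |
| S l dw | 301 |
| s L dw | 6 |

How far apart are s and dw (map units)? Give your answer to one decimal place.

20.2 map units

The two most frequent reciprocal classes, S l dw and s L DW, are the parental types, so the F1 was S l dw / s L DW.
The two rarest classes, S l DW and s L dw, are the double crossovers. Comparing them with the parentals, only the dw allele has switched, so dw is the middle locus and the order is s – dw – l.
Crossovers in the s–dw interval produce the single-crossover classes s l dw and S L DW (90 + 100 = 190) plus the double crossovers (12).
RF(s–dw) = (190 + 12) / 1000 = 202/1000 = 0.2020 → 20.2 map units.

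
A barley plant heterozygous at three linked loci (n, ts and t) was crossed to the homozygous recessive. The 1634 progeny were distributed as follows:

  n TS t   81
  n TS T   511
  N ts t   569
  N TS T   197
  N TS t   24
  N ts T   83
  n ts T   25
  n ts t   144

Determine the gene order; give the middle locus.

ts

The two most frequent reciprocal classes, N ts t and n TS T, are the parental types, so the F1 was N ts t / n TS T.
The two rarest classes, N TS t and n ts T, are the double crossovers. Comparing them with the parentals, only the ts allele has switched, so ts is the middle locus and the order is t – ts – n.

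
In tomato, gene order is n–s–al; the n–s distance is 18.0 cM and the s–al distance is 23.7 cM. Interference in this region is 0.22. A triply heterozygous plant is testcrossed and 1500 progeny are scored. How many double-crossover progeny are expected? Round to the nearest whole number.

Map distances give recombination frequencies of 0.180 and 0.237 for the two intervals.
With interference 0.22 (so coincidence = 0.78), expected double-crossover frequency = 0.180 × 0.237 × 0.78 = 0.03327.
Expected number = 0.03327 × 1500 = 49.91 ≈ 50.

50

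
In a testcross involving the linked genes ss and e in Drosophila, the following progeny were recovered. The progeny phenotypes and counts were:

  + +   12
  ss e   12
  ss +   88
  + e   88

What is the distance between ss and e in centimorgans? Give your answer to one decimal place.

12.0 centimorgans

The two most frequent classes, + e (88) and ss + (88), are the parental types, so the F1 was + e / ss +.
The recombinant classes are + + and ss e: 12 + 12 = 24.
Recombination frequency = 24/200 = 0.1200 ≈ 12.0%, i.e. 12.0 centimorgans.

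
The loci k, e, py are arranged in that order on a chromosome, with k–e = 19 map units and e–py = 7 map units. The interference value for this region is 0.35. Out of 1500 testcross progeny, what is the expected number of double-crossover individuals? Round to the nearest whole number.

Map distances give recombination frequencies of 0.190 and 0.070 for the two intervals.
With interference 0.35 (so coincidence = 0.65), expected double-crossover frequency = 0.190 × 0.070 × 0.65 = 0.00865.
Expected number = 0.00865 × 1500 = 12.97 ≈ 13.

13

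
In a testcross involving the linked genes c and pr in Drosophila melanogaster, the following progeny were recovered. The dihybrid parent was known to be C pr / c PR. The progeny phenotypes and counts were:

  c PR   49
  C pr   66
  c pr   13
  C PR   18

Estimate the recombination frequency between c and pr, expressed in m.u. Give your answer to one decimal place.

The recombinant classes are C PR and c pr: 18 + 13 = 31.
Recombination frequency = 31/146 = 0.2123 ≈ 21.2%, i.e. 21.2 m.u.

21.2 m.u.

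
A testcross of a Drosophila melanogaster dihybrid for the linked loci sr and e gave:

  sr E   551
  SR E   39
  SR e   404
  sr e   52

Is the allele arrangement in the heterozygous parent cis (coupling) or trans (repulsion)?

The two most frequent classes are SR e (404) and sr E (551); these are the parental (non-recombinant) types.
So the F1 carried SR e on one chromosome and sr E on the other — the recessive alleles are on opposite chromosomes (trans / repulsion).

trans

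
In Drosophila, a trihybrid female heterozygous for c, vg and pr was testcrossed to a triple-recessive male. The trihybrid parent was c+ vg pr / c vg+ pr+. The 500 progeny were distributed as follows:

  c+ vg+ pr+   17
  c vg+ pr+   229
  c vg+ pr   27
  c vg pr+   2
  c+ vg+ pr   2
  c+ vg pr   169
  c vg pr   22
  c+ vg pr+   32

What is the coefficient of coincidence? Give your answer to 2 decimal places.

0.74

The two rarest classes, c+ vg+ pr and c vg pr+, are the double crossovers. Comparing them with the parentals, only the vg allele has switched, so vg is the middle locus and the order is pr – vg – c.
pr–vg: (59 + 4)/500 = 0.1260; vg–c: (39 + 4)/500 = 0.0860.
Expected DCO frequency = 0.1260 × 0.0860 ≈ 0.01084; observed = 4/500 ≈ 0.00800.
Coefficient of coincidence = 0.00800/0.01084 ≈ 0.74.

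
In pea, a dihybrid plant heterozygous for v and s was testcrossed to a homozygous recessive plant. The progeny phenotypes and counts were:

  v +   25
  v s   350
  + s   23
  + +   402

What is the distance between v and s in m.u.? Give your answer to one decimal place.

The two most frequent classes, + + (402) and v s (350), are the parental types, so the F1 was + + / v s.
The recombinant classes are + s and v +: 23 + 25 = 48.
Recombination frequency = 48/800 = 0.0600 ≈ 6.0%, i.e. 6.0 m.u.

6.0 m.u.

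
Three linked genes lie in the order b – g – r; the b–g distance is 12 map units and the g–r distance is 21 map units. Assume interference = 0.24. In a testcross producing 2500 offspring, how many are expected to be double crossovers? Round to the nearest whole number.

48

Map distances give recombination frequencies of 0.120 and 0.210 for the two intervals.
With interference 0.24 (so coincidence = 0.76), expected double-crossover frequency = 0.120 × 0.210 × 0.76 = 0.01915.
Expected number = 0.01915 × 2500 = 47.88 ≈ 48.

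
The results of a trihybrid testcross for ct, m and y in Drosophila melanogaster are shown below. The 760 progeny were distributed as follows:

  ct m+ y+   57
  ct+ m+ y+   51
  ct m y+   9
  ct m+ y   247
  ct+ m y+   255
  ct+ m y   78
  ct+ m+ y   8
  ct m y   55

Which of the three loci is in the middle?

The two most frequent reciprocal classes, ct m+ y and ct+ m y+, are the parental types, so the F1 was ct m+ y / ct+ m y+.
The two rarest classes, ct+ m+ y and ct m y+, are the double crossovers. Comparing them with the parentals, only the ct allele has switched, so ct is the middle locus and the order is m – ct – y.

ct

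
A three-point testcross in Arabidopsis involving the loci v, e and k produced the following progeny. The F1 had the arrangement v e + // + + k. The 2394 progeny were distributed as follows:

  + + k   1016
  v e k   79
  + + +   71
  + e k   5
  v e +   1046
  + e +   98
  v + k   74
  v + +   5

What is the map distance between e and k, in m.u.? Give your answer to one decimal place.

The two rarest classes, v + + and + e k, are the double crossovers. Comparing them with the parentals, only the e allele has switched, so e is the middle locus and the order is k – e – v.
Crossovers in the k–e interval produce the single-crossover classes v e k and + + + (79 + 71 = 150) plus the double crossovers (10).
RF(k–e) = (150 + 10) / 2394 = 160/2394 = 0.0668 → 6.7 m.u.

6.7 m.u.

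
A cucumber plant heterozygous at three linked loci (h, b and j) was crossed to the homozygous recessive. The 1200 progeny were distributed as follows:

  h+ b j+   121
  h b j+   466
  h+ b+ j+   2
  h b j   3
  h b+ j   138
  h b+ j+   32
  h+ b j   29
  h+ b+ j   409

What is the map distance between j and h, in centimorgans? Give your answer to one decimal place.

22.0 centimorgans

The two most frequent reciprocal classes, h+ b+ j and h b j+, are the parental types, so the F1 was h+ b+ j / h b j+.
The two rarest classes, h+ b+ j+ and h b j, are the double crossovers. Comparing them with the parentals, only the j allele has switched, so j is the middle locus and the order is b – j – h.
Crossovers in the j–h interval produce the single-crossover classes h b+ j and h+ b j+ (138 + 121 = 259) plus the double crossovers (5).
RF(j–h) = (259 + 5) / 1200 = 264/1200 = 0.2200 → 22.0 centimorgans.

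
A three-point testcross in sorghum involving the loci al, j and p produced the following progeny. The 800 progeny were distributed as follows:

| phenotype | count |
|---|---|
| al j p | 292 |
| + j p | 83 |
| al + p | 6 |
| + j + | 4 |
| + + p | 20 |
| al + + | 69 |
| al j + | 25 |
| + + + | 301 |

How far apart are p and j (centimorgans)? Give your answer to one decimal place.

6.9 centimorgans

The two most frequent reciprocal classes, + + + and al j p, are the parental types, so the F1 was + + + / al j p.
The two rarest classes, + j + and al + p, are the double crossovers. Comparing them with the parentals, only the j allele has switched, so j is the middle locus and the order is al – j – p.
Crossovers in the j–p interval produce the single-crossover classes + + p and al j + (20 + 25 = 45) plus the double crossovers (10).
RF(j–p) = (45 + 10) / 800 = 55/800 = 0.0688 → 6.9 centimorgans.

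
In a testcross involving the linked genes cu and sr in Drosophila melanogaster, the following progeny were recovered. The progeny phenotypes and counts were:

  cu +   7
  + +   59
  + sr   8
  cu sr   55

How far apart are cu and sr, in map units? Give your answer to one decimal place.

The two most frequent classes, + + (59) and cu sr (55), are the parental types, so the F1 was + + / cu sr.
The recombinant classes are + sr and cu +: 8 + 7 = 15.
Recombination frequency = 15/129 = 0.1163 ≈ 11.6%, i.e. 11.6 map units.

11.6 map units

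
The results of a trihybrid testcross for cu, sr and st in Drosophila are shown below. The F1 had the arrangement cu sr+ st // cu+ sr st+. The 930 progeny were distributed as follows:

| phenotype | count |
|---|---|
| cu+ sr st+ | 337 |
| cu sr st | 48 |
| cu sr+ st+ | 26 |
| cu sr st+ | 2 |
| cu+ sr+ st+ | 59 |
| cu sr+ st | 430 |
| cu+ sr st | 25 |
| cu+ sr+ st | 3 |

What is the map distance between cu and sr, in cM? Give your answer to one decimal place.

The two rarest classes, cu+ sr+ st and cu sr st+, are the double crossovers. Comparing them with the parentals, only the cu allele has switched, so cu is the middle locus and the order is sr – cu – st.
Crossovers in the sr–cu interval produce the single-crossover classes cu sr st and cu+ sr+ st+ (48 + 59 = 107) plus the double crossovers (5).
RF(sr–cu) = (107 + 5) / 930 = 112/930 = 0.1204 → 12.0 cM.

12.0 cM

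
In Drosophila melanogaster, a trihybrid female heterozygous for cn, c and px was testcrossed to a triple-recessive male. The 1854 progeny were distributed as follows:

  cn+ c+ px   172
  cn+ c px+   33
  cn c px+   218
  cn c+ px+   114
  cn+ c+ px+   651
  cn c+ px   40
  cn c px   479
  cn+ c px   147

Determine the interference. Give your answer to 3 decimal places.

0.125

The two most frequent reciprocal classes, cn+ c+ px+ and cn c px, are the parental types, so the F1 was cn+ c+ px+ / cn c px.
The two rarest classes, cn+ c px+ and cn c+ px, are the double crossovers. Comparing them with the parentals, only the c allele has switched, so c is the middle locus and the order is cn – c – px.
cn–c: (261 + 73)/1854 = 0.1802; c–px: (390 + 73)/1854 = 0.2497.
Expected DCO frequency = 0.1802 × 0.2497 ≈ 0.04500; observed = 73/1854 ≈ 0.03937.
Coefficient of coincidence = 0.03937/0.04500 ≈ 0.875; interference = 1 − 0.875 = 0.125.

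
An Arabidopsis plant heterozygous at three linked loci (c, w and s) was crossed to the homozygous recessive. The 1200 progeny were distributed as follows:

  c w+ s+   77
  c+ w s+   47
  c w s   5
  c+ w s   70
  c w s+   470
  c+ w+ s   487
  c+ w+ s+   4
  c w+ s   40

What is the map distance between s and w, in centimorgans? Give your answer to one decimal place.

13.0 centimorgans

The two most frequent reciprocal classes, c w s+ and c+ w+ s, are the parental types, so the F1 was c w s+ / c+ w+ s.
The two rarest classes, c w s and c+ w+ s+, are the double crossovers. Comparing them with the parentals, only the s allele has switched, so s is the middle locus and the order is c – s – w.
Crossovers in the s–w interval produce the single-crossover classes c w+ s+ and c+ w s (77 + 70 = 147) plus the double crossovers (9).
RF(s–w) = (147 + 9) / 1200 = 156/1200 = 0.1300 → 13.0 centimorgans.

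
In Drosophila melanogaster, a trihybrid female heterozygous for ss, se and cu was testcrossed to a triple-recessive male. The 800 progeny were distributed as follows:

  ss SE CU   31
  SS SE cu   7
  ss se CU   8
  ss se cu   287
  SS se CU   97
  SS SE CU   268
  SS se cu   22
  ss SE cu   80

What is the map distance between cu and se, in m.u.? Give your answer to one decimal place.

24.0 m.u.

The two most frequent reciprocal classes, SS SE CU and ss se cu, are the parental types, so the F1 was SS SE CU / ss se cu.
The two rarest classes, SS SE cu and ss se CU, are the double crossovers. Comparing them with the parentals, only the cu allele has switched, so cu is the middle locus and the order is se – cu – ss.
Crossovers in the se–cu interval produce the single-crossover classes SS se CU and ss SE cu (97 + 80 = 177) plus the double crossovers (15).
RF(se–cu) = (177 + 15) / 800 = 192/800 = 0.2400 → 24.0 m.u.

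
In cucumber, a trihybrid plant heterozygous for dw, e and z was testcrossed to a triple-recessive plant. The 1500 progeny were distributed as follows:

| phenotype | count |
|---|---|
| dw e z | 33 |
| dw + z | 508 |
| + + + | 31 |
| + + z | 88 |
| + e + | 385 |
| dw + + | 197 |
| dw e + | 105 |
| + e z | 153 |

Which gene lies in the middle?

e

The two most frequent reciprocal classes, + e + and dw + z, are the parental types, so the F1 was + e + / dw + z.
The two rarest classes, + + + and dw e z, are the double crossovers. Comparing them with the parentals, only the e allele has switched, so e is the middle locus and the order is dw – e – z.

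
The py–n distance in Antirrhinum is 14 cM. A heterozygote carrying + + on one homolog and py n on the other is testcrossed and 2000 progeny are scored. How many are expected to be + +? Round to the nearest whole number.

860

A map distance of 14 cM corresponds to a recombination frequency of 0.140.
The F1 is + + / py n, so + + is a parental gamete class with expected frequency (1 − r)/2 = 0.860/2 = 0.4300.
Expected number = 0.4300 × 2000 = 860.00 ≈ 860.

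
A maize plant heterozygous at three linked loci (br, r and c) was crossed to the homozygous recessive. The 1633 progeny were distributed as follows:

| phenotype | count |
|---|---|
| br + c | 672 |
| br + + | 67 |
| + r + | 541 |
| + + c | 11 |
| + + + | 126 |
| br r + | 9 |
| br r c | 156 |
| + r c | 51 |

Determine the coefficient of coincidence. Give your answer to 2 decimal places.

0.78

The two most frequent reciprocal classes, + r + and br + c, are the parental types, so the F1 was + r + / br + c.
The two rarest classes, br r + and + + c, are the double crossovers. Comparing them with the parentals, only the br allele has switched, so br is the middle locus and the order is c – br – r.
c–br: (118 + 20)/1633 = 0.0845; br–r: (282 + 20)/1633 = 0.1849.
Expected DCO frequency = 0.0845 × 0.1849 ≈ 0.01562; observed = 20/1633 ≈ 0.01225.
Coefficient of coincidence = 0.01225/0.01562 ≈ 0.78.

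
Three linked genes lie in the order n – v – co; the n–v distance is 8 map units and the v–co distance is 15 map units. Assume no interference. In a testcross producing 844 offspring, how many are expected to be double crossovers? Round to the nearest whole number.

Map distances give recombination frequencies of 0.080 and 0.150 for the two intervals.
With no interference, expected double-crossover frequency = 0.080 × 0.150 = 0.01200.
Expected number = 0.01200 × 844 = 10.13 ≈ 10.

10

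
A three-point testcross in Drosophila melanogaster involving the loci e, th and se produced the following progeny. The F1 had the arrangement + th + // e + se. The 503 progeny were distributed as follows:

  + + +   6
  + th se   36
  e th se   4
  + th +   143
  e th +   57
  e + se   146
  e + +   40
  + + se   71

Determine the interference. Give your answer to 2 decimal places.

The two rarest classes, + + + and e th se, are the double crossovers. Comparing them with the parentals, only the th allele has switched, so th is the middle locus and the order is e – th – se.
e–th: (128 + 10)/503 = 0.2744; th–se: (76 + 10)/503 = 0.1710.
Expected DCO frequency = 0.2744 × 0.1710 ≈ 0.04692; observed = 10/503 ≈ 0.01988.
Coefficient of coincidence = 0.01988/0.04692 ≈ 0.42; interference = 1 − 0.42 = 0.58.

0.58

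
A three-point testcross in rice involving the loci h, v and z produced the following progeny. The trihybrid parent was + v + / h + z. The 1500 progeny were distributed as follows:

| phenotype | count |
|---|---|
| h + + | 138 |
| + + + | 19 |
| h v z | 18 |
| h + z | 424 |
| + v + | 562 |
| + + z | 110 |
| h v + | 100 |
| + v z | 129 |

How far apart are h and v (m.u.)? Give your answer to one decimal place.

16.5 m.u.

The two rarest classes, + + + and h v z, are the double crossovers. Comparing them with the parentals, only the v allele has switched, so v is the middle locus and the order is h – v – z.
Crossovers in the h–v interval produce the single-crossover classes h v + and + + z (100 + 110 = 210) plus the double crossovers (37).
RF(h–v) = (210 + 37) / 1500 = 247/1500 = 0.1647 → 16.5 m.u.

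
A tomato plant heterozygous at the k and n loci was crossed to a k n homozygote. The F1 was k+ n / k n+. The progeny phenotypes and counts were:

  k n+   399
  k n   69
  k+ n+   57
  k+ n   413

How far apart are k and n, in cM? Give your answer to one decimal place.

13.4 cM

The recombinant classes are k+ n+ and k n: 57 + 69 = 126.
Recombination frequency = 126/938 = 0.1343 ≈ 13.4%, i.e. 13.4 cM.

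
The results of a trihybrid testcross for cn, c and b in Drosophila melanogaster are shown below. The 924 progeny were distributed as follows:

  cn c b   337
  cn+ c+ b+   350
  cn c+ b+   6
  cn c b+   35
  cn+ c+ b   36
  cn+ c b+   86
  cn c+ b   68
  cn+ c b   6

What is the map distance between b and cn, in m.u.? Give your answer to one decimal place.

The two most frequent reciprocal classes, cn+ c+ b+ and cn c b, are the parental types, so the F1 was cn+ c+ b+ / cn c b.
The two rarest classes, cn c+ b+ and cn+ c b, are the double crossovers. Comparing them with the parentals, only the cn allele has switched, so cn is the middle locus and the order is b – cn – c.
Crossovers in the b–cn interval produce the single-crossover classes cn+ c+ b and cn c b+ (36 + 35 = 71) plus the double crossovers (12).
RF(b–cn) = (71 + 12) / 924 = 83/924 = 0.0898 → 9.0 m.u.

9.0 m.u.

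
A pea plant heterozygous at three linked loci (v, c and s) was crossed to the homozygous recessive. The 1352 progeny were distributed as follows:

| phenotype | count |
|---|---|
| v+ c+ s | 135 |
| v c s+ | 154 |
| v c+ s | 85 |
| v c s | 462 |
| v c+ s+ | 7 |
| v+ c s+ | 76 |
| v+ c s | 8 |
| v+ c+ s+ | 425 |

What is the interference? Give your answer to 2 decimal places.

The two most frequent reciprocal classes, v c s and v+ c+ s+, are the parental types, so the F1 was v c s / v+ c+ s+.
The two rarest classes, v+ c s and v c+ s+, are the double crossovers. Comparing them with the parentals, only the v allele has switched, so v is the middle locus and the order is s – v – c.
s–v: (289 + 15)/1352 = 0.2249; v–c: (161 + 15)/1352 = 0.1302.
Expected DCO frequency = 0.2249 × 0.1302 ≈ 0.02928; observed = 15/1352 ≈ 0.01109.
Coefficient of coincidence = 0.01109/0.02928 ≈ 0.38; interference = 1 − 0.38 = 0.62.

0.62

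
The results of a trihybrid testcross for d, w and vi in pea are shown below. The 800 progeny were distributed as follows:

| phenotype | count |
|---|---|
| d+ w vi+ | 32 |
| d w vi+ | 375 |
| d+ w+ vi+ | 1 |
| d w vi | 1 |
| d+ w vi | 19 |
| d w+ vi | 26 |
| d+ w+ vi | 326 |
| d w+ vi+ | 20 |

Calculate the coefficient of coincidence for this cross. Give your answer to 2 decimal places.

0.65

The two most frequent reciprocal classes, d w vi+ and d+ w+ vi, are the parental types, so the F1 was d w vi+ / d+ w+ vi.
The two rarest classes, d w vi and d+ w+ vi+, are the double crossovers. Comparing them with the parentals, only the vi allele has switched, so vi is the middle locus and the order is d – vi – w.
d–vi: (58 + 2)/800 = 0.0750; vi–w: (39 + 2)/800 = 0.0512.
Expected DCO frequency = 0.0750 × 0.0512 ≈ 0.00384; observed = 2/800 ≈ 0.00250.
Coefficient of coincidence = 0.00250/0.00384 ≈ 0.65.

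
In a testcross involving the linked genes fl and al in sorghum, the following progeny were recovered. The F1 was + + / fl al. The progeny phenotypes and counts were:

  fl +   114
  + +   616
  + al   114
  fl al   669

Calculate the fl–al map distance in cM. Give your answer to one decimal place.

15.1 cM

The recombinant classes are + al and fl +: 114 + 114 = 228.
Recombination frequency = 228/1513 = 0.1507 ≈ 15.1%, i.e. 15.1 cM.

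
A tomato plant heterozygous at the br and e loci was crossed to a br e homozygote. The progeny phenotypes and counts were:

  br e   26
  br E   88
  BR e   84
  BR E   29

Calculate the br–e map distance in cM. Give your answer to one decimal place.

The two most frequent classes, BR e (84) and br E (88), are the parental types, so the F1 was BR e / br E.
The recombinant classes are BR E and br e: 29 + 26 = 55.
Recombination frequency = 55/227 = 0.2423 ≈ 24.2%, i.e. 24.2 cM.

24.2 cM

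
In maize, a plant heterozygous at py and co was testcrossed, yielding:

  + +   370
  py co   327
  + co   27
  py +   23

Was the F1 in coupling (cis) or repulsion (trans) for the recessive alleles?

cis

The two most frequent classes are + + (370) and py co (327); these are the parental (non-recombinant) types.
So the F1 carried + + on one chromosome and py co on the other — the recessive alleles are on the same chromosome (cis / coupling).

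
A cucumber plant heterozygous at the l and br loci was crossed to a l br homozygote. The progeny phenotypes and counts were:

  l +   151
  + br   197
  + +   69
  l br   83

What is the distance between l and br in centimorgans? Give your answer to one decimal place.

The two most frequent classes, + br (197) and l + (151), are the parental types, so the F1 was + br / l +.
The recombinant classes are + + and l br: 69 + 83 = 152.
Recombination frequency = 152/500 = 0.3040 ≈ 30.4%, i.e. 30.4 centimorgans.

30.4 centimorgans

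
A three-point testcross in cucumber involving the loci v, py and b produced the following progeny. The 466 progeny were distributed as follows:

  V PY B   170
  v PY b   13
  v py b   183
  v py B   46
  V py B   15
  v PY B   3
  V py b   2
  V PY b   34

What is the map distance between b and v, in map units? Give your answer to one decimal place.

The two most frequent reciprocal classes, v py b and V PY B, are the parental types, so the F1 was v py b / V PY B.
The two rarest classes, V py b and v PY B, are the double crossovers. Comparing them with the parentals, only the v allele has switched, so v is the middle locus and the order is b – v – py.
Crossovers in the b–v interval produce the single-crossover classes v py B and V PY b (46 + 34 = 80) plus the double crossovers (5).
RF(b–v) = (80 + 5) / 466 = 85/466 = 0.1824 → 18.2 map units.

18.2 map units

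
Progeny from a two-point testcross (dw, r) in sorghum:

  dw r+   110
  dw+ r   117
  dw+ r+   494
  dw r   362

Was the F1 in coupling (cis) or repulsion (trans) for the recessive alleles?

cis

The two most frequent classes are dw+ r+ (494) and dw r (362); these are the parental (non-recombinant) types.
So the F1 carried dw+ r+ on one chromosome and dw r on the other — the recessive alleles are on the same chromosome (cis / coupling).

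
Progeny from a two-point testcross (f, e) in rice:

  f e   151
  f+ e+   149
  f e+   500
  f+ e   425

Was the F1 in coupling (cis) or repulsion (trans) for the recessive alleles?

The two most frequent classes are f+ e (425) and f e+ (500); these are the parental (non-recombinant) types.
So the F1 carried f+ e on one chromosome and f e+ on the other — the recessive alleles are on opposite chromosomes (trans / repulsion).

trans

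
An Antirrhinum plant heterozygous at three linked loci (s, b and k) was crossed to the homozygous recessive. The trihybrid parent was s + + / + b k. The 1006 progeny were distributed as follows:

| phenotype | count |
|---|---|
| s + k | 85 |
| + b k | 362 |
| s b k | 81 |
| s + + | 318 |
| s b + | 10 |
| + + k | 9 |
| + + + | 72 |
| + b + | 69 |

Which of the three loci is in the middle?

b

The two rarest classes, s b + and + + k, are the double crossovers. Comparing them with the parentals, only the b allele has switched, so b is the middle locus and the order is k – b – s.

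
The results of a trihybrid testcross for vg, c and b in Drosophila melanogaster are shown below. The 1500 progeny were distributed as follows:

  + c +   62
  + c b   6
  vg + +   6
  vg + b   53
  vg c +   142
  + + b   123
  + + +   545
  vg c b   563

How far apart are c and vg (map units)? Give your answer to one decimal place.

8.5 map units

The two most frequent reciprocal classes, + + + and vg c b, are the parental types, so the F1 was + + + / vg c b.
The two rarest classes, vg + + and + c b, are the double crossovers. Comparing them with the parentals, only the vg allele has switched, so vg is the middle locus and the order is b – vg – c.
Crossovers in the vg–c interval produce the single-crossover classes + c + and vg + b (62 + 53 = 115) plus the double crossovers (12).
RF(vg–c) = (115 + 12) / 1500 = 127/1500 = 0.0847 → 8.5 map units.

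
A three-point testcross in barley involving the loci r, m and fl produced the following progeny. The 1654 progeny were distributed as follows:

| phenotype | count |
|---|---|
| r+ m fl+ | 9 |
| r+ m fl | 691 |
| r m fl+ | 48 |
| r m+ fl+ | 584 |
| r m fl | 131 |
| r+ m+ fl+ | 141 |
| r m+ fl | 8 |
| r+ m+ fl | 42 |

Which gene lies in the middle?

fl

The two most frequent reciprocal classes, r+ m fl and r m+ fl+, are the parental types, so the F1 was r+ m fl / r m+ fl+.
The two rarest classes, r+ m fl+ and r m+ fl, are the double crossovers. Comparing them with the parentals, only the fl allele has switched, so fl is the middle locus and the order is m – fl – r.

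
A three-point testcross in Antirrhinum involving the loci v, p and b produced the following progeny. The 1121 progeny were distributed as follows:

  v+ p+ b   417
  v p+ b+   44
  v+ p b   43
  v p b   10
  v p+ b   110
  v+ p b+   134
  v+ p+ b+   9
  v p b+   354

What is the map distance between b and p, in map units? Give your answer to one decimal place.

The two most frequent reciprocal classes, v+ p+ b and v p b+, are the parental types, so the F1 was v+ p+ b / v p b+.
The two rarest classes, v+ p+ b+ and v p b, are the double crossovers. Comparing them with the parentals, only the b allele has switched, so b is the middle locus and the order is p – b – v.
Crossovers in the p–b interval produce the single-crossover classes v+ p b and v p+ b+ (43 + 44 = 87) plus the double crossovers (19).
RF(p–b) = (87 + 19) / 1121 = 106/1121 = 0.0946 → 9.5 map units.

9.5 map units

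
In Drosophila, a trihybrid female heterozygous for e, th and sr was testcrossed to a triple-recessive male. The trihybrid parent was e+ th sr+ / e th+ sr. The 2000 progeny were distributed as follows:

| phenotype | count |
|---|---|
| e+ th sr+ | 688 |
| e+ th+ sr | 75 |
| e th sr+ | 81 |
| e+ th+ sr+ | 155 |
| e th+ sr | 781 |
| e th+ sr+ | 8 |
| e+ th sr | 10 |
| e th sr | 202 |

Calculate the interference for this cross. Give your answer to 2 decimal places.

The two rarest classes, e+ th sr and e th+ sr+, are the double crossovers. Comparing them with the parentals, only the sr allele has switched, so sr is the middle locus and the order is th – sr – e.
th–sr: (357 + 18)/2000 = 0.1875; sr–e: (156 + 18)/2000 = 0.0870.
Expected DCO frequency = 0.1875 × 0.0870 ≈ 0.01631; observed = 18/2000 ≈ 0.00900.
Coefficient of coincidence = 0.00900/0.01631 ≈ 0.55; interference = 1 − 0.55 = 0.45.

0.45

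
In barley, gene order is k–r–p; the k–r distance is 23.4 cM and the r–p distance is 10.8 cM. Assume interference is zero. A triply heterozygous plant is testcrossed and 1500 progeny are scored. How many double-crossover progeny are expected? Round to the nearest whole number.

Map distances give recombination frequencies of 0.234 and 0.108 for the two intervals.
With no interference, expected double-crossover frequency = 0.234 × 0.108 = 0.02527.
Expected number = 0.02527 × 1500 = 37.91 ≈ 38.

38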